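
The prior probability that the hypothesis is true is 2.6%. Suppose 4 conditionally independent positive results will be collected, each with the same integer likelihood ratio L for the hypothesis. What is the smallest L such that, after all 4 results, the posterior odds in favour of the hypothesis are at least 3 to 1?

Prior odds = 0.026/0.974 = 13/487.
Target odds = 3.
Need L⁴ ≥ 3 ÷ (13/487) = 1461/13.
3⁴ = 81 < 1461/13 ≤ 256 = 4⁴, so L = 4.

4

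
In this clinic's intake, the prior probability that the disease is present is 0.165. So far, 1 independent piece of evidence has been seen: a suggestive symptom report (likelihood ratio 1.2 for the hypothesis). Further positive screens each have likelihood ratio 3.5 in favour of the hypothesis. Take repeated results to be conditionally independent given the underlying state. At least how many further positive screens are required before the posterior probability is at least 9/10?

3

Prior odds = 0.165/0.835 = 33/167.
Bayes factor of the evidence already in hand = 1.2.
Odds after that evidence = (33/167) × 1.2 = 198/835.
Target odds = 0.9/0.1 = 9.
Need 3.5ⁿ ≥ 9 ÷ (198/835) = 835/22.
3.5² = 12.25 falls short of 835/22 but 3.5³ = 42.875 reaches it, so n = 3.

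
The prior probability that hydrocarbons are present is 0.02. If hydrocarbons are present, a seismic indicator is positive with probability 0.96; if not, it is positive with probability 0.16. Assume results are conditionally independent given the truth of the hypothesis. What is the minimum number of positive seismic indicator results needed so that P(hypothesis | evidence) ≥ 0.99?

Prior odds: 0.02 ÷ 0.98 = 1/49.
Likelihood ratio of a positive = 0.96/0.16 = 6.
Target odds: 0.99 ÷ 0.01 = 99.
Require 6ⁿ ≥ 99 ÷ (1/49) = 4851.
6⁴ = 1296 falls short of 4851 but 6⁵ = 7776 reaches it, so n = 5.

5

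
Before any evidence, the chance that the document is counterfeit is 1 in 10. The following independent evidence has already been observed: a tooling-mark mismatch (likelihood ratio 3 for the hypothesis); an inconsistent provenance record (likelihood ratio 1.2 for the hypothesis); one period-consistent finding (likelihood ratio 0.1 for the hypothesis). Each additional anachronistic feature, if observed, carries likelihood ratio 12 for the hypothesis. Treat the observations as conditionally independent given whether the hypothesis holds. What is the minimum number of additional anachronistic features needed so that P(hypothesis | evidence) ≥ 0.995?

Prior odds = 0.1/0.9 = 1/9.
Combined Bayes factor of the evidence already in hand = 3 × 1.2 × 0.1 = 0.36.
Odds after that evidence = (1/9) × 0.36 = 0.04.
Target odds = 0.995/0.005 = 199.
Need 12ⁿ ≥ 199 ÷ 0.04 = 4975.
12³ = 1728 falls short of 4975 but 12⁴ = 20736 reaches it, so n = 4.

4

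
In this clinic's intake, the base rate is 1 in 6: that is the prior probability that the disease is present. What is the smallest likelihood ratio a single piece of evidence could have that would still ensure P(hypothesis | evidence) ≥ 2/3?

Prior odds = (1/6)/(5/6) = 0.2.
Target odds = (2/3)/(1/3) = 2.
Required Bayes factor = 2 ÷ 0.2 = 10.

10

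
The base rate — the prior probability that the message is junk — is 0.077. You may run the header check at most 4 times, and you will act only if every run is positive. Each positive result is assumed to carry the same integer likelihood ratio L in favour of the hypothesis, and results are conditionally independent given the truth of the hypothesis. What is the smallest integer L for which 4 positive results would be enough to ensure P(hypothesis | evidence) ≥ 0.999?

Prior odds = 0.077/0.923 = 77/923.
Target odds = 0.999/0.001 = 999.
Need L⁴ ≥ 999 ÷ (77/923) = 922077/77.
10⁴ = 10000 < 922077/77 ≤ 14641 = 11⁴, so L = 11.

11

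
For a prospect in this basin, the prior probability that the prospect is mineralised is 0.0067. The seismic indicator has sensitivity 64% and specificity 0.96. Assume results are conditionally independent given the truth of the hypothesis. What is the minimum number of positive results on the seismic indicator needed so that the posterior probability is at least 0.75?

Prior odds: 0.0067 ÷ 0.9933 = 67/9933.
False-positive rate = 1 − 0.96 = 0.04; likelihood ratio of a positive = 0.64/0.04 = 16.
Target posterior odds = 0.75/0.25 = 3.
Require 16ⁿ ≥ 3 ÷ (67/9933) = 29799/67.
16² = 256 falls short of 29799/67 but 16³ = 4096 reaches it, so n = 3.

3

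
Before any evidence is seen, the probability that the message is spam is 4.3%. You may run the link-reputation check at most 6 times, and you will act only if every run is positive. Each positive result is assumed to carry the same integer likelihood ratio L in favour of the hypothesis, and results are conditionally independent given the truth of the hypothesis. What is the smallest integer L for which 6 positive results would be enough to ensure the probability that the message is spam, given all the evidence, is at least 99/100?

Prior odds = 0.043/0.957 = 43/957.
Target odds = 0.99/0.01 = 99.
Need L⁶ ≥ 99 ÷ (43/957) = 94743/43.
3⁶ = 729 < 94743/43 ≤ 4096 = 4⁶, so L = 4.

4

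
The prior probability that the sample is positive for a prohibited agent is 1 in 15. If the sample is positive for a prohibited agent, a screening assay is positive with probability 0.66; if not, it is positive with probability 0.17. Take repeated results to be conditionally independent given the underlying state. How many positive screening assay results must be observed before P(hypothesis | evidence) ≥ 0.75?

3

Prior odds = (1/15)/(14/15) = 1/14.
Likelihood ratio of a positive = 0.66/0.17 = 66/17.
Target posterior odds = 0.75/0.25 = 3.
Require (66/17)ⁿ ≥ 3 ÷ (1/14) = 42.
(66/17)² = 4356/289 falls short of 42 but (66/17)³ = 287496/4913 reaches it, so n = 3.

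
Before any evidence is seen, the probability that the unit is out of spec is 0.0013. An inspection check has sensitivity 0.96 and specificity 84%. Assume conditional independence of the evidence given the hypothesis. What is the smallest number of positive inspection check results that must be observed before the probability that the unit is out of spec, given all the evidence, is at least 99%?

7

Prior odds: 0.0013 ÷ 0.9987 = 13/9987.
False-positive rate = 1 − 0.84 = 0.16; likelihood ratio of a positive = 0.96/0.16 = 6.
Target posterior odds = 0.99/0.01 = 99.
Require 6ⁿ ≥ 99 ÷ (13/9987) = 988713/13.
6⁶ = 46656 falls short of 988713/13 but 6⁷ = 279936 reaches it, so n = 7.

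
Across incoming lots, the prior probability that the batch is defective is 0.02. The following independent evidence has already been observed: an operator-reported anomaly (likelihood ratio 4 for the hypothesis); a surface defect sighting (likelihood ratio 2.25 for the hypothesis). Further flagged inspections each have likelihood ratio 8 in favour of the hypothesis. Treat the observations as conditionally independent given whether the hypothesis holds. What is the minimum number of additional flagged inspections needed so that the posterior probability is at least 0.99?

4

Prior odds = 0.02/0.98 = 1/49.
Combined Bayes factor of the evidence already in hand = 4 × 2.25 = 9.
Odds after that evidence = (1/49) × 9 = 9/49.
Target odds = 0.99/0.01 = 99.
Need 8ⁿ ≥ 99 ÷ (9/49) = 539.
8³ = 512 falls short of 539 but 8⁴ = 4096 reaches it, so n = 4.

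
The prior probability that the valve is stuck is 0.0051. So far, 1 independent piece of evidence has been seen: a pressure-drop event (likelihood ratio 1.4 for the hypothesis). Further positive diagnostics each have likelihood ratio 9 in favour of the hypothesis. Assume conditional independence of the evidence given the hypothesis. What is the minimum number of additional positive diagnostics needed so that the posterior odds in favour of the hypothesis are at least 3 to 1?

Prior odds = 0.0051/0.9949 = 51/9949.
Bayes factor of the evidence already in hand = 1.4.
Odds after that evidence = (51/9949) × 1.4 = 357/49745.
Target odds = 3.
Need 9ⁿ ≥ 3 ÷ (357/49745) = 49745/119.
9² = 81 falls short of 49745/119 but 9³ = 729 reaches it, so n = 3.

3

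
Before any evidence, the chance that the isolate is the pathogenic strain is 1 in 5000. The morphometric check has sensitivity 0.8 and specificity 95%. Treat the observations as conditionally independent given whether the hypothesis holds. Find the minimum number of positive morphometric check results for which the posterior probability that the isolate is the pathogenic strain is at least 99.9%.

6

Prior odds: 0.0002 ÷ 0.9998 = 1/4999.
False-positive rate = 1 − 0.95 = 0.05; likelihood ratio of a positive = 0.8/0.05 = 16.
Target odds: 0.999 ÷ 0.001 = 999.
Require 16ⁿ ≥ 999 ÷ (1/4999) = 4994001.
16⁵ = 1048576 falls short of 4994001 but 16⁶ = 16777216 reaches it, so n = 6.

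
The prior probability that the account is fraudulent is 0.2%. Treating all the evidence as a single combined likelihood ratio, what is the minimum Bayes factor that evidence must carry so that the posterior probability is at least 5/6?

Prior odds = 0.002/0.998 = 1/499.
Target odds = (5/6)/(1/6) = 5.
Required Bayes factor = 5 ÷ (1/499) = 2495.

2495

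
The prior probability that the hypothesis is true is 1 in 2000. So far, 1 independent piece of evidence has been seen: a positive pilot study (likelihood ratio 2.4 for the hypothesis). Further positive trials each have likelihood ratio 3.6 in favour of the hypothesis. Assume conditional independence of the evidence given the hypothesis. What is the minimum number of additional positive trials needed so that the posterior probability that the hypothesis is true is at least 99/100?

Prior odds = 0.0005/0.9995 = 1/1999.
Bayes factor of the evidence already in hand = 2.4.
Odds after that evidence = (1/1999) × 2.4 = 12/9995.
Target odds = 0.99/0.01 = 99.
Need 3.6ⁿ ≥ 99 ÷ (12/9995) = 82458.75.
3.6⁸ ≈28211.1 falls short of 82458.75 but 3.6⁹ ≈101560 reaches it, so n = 9.

9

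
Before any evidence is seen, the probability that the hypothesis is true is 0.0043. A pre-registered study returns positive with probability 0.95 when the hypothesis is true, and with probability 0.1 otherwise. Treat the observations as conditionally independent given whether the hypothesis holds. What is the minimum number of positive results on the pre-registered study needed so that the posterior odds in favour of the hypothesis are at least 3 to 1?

Prior odds: 0.0043 ÷ 0.9957 = 43/9957.
Likelihood ratio of a positive result = 0.95/0.1 = 9.5.
Target odds = 3.
Need (43/9957) × 9.5ⁿ ≥ 3, i.e. 9.5ⁿ ≥ 29871/43.
9.5² = 90.25 falls short of 29871/43 but 9.5³ = 857.375 reaches it, so n = 3.

3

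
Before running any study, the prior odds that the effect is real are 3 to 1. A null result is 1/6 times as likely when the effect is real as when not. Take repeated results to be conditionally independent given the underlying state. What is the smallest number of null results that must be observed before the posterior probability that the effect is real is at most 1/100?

4

Prior odds = 3.
Likelihood ratio per null result = 1/6.
Target posterior odds = 0.01/0.99 = 1/99.
Require (1/6)ⁿ ≤ 1/99 ÷ 3 = 1/297.
(1/6)³ = 1/216 is still above 1/297 but (1/6)⁴ = 1/1296 is at or below it, so n = 4.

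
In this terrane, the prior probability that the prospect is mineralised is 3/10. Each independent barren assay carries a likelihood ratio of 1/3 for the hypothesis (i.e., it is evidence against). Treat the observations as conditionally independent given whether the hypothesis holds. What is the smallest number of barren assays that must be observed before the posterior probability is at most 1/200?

Prior odds: 0.3 ÷ 0.7 = 3/7.
Likelihood ratio per barren assay = 1/3.
Target odds: 0.005 ÷ 0.995 = 1/199.
Require (1/3)ⁿ ≤ 1/199 ÷ (3/7) = 7/597.
(1/3)⁴ = 1/81 is still above 7/597 but (1/3)⁵ = 1/243 is at or below it, so n = 5.

5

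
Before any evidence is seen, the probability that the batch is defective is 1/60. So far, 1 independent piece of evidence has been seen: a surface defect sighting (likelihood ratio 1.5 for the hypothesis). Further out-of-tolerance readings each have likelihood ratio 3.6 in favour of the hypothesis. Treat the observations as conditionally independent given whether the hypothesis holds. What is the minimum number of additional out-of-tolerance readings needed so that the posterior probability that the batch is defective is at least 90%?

Prior odds = (1/60)/(59/60) = 1/59.
Bayes factor of the evidence already in hand = 1.5.
Odds after that evidence = (1/59) × 1.5 = 3/118.
Target odds = 0.9/0.1 = 9.
Need 3.6ⁿ ≥ 9 ÷ (3/118) = 354.
3.6⁴ = 167.9616 falls short of 354 but 3.6⁵ = 604.66176 reaches it, so n = 5.

5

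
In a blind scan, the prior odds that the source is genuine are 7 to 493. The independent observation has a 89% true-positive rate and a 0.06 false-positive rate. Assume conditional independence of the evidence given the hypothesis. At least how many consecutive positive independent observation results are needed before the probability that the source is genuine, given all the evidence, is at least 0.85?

3

Prior odds = 7/493.
Likelihood ratio of a positive result = 0.89/0.06 = 89/6.
Target posterior odds = 0.85/0.15 = 17/3.
Need (7/493) × (89/6)ⁿ ≥ 17/3, i.e. (89/6)ⁿ ≥ 8381/21.
(89/6)² = 7921/36 falls short of 8381/21 but (89/6)³ = 704969/216 reaches it, so n = 3.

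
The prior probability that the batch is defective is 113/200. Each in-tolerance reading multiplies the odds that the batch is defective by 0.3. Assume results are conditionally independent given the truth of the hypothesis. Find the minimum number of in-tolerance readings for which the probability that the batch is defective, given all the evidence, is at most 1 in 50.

Prior odds: 0.565 ÷ 0.435 = 113/87.
Likelihood ratio per in-tolerance reading = 0.3.
Target posterior odds = 0.02/0.98 = 1/49.
Need (113/87) × 0.3ⁿ ≤ 1/49, i.e. 0.3ⁿ ≤ 87/5537.
0.3³ = 0.027 is still above 87/5537 but 0.3⁴ = 0.0081 is at or below it, so n = 4.

4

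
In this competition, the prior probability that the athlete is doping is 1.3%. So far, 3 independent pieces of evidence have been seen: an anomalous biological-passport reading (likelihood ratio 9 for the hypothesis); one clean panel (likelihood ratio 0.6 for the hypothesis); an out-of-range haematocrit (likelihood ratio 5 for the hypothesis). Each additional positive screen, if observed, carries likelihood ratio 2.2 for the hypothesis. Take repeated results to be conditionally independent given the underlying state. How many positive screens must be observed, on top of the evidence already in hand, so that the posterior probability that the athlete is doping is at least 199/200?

Prior odds = 0.013/0.987 = 13/987.
Combined Bayes factor of the evidence already in hand = 9 × 0.6 × 5 = 27.
Odds after that evidence = (13/987) × 27 = 117/329.
Target odds = 0.995/0.005 = 199.
Need 2.2ⁿ ≥ 199 ÷ (117/329) = 65471/117.
2.2⁸ = 214358881/390625 falls short of 65471/117 but 2.2⁹ ≈1207.27 reaches it, so n = 9.

9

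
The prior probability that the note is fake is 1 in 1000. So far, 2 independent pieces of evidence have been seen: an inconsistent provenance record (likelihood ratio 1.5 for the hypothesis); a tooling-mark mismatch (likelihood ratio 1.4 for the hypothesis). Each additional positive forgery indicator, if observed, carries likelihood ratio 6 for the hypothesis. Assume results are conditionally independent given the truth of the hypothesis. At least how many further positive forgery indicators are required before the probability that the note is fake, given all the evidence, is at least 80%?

5

Prior odds = 0.001/0.999 = 1/999.
Combined Bayes factor of the evidence already in hand = 1.5 × 1.4 = 2.1.
Odds after that evidence = (1/999) × 2.1 = 7/3330.
Target odds = 0.8/0.2 = 4.
Need 6ⁿ ≥ 4 ÷ (7/3330) = 13320/7.
6⁴ = 1296 falls short of 13320/7 but 6⁵ = 7776 reaches it, so n = 5.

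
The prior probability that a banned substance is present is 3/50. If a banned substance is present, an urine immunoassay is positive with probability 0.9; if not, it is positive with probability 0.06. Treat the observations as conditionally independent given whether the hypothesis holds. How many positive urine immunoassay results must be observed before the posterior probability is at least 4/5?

Prior odds: 0.06 ÷ 0.94 = 3/47.
Likelihood ratio of a positive = 0.9/0.06 = 15.
Target posterior odds = 0.8/0.2 = 4.
Need (3/47) × 15ⁿ ≥ 4, i.e. 15ⁿ ≥ 188/3.
15¹ = 15 falls short of 188/3 but 15² = 225 reaches it, so n = 2.

2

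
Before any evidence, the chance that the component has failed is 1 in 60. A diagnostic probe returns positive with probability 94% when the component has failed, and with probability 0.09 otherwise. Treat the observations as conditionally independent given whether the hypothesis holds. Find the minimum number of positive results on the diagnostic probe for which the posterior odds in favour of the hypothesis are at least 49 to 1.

Prior odds = (1/60)/(59/60) = 1/59.
Likelihood ratio of a positive result = 0.94/0.09 = 94/9.
Target odds = 49.
Need (1/59) × (94/9)ⁿ ≥ 49, i.e. (94/9)ⁿ ≥ 2891.
(94/9)³ = 830584/729 falls short of 2891 but (94/9)⁴ = 78074896/6561 reaches it, so n = 4.

4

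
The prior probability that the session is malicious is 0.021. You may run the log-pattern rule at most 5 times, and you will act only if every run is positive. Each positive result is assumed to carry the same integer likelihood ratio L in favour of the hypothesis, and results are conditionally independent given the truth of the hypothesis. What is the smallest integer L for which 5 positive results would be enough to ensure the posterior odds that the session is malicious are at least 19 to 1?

Prior odds = 0.021/0.979 = 21/979.
Target odds = 19.
Need L⁵ ≥ 19 ÷ (21/979) = 18601/21.
3⁵ = 243 < 18601/21 ≤ 1024 = 4⁵, so L = 4.

4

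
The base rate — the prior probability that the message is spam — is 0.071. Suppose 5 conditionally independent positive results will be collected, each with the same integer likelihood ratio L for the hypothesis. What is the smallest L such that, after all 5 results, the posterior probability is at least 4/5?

3

Prior odds = 0.071/0.929 = 71/929.
Target odds = 0.8/0.2 = 4.
Need L⁵ ≥ 4 ÷ (71/929) = 3716/71.
2⁵ = 32 < 3716/71 ≤ 243 = 3⁵, so L = 3.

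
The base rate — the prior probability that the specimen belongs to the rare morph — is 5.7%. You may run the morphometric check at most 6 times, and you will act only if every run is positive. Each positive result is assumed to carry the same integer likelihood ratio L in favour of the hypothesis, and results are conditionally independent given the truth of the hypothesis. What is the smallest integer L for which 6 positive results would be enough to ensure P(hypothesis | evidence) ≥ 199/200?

4

Prior odds = 0.057/0.943 = 57/943.
Target odds = 0.995/0.005 = 199.
Need L⁶ ≥ 199 ÷ (57/943) = 187657/57.
3⁶ = 729 < 187657/57 ≤ 4096 = 4⁶, so L = 4.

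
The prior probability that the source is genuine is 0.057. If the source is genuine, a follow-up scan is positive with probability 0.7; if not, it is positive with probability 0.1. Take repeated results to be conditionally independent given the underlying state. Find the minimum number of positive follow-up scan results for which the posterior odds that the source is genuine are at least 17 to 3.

Prior odds = 0.057/0.943 = 57/943.
Likelihood ratio of a positive = 0.7/0.1 = 7.
Target odds = 17/3.
Need (57/943) × 7ⁿ ≥ 17/3, i.e. 7ⁿ ≥ 16031/171.
7² = 49 falls short of 16031/171 but 7³ = 343 reaches it, so n = 3.

3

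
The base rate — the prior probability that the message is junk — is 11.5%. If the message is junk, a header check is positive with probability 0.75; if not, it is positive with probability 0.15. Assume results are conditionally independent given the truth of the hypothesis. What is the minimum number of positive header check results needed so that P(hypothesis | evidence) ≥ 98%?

Prior odds: 0.115 ÷ 0.885 = 23/177.
Likelihood ratio of a positive = 0.75/0.15 = 5.
Target odds: 0.98 ÷ 0.02 = 49.
Require 5ⁿ ≥ 49 ÷ (23/177) = 8673/23.
5³ = 125 falls short of 8673/23 but 5⁴ = 625 reaches it, so n = 4.

4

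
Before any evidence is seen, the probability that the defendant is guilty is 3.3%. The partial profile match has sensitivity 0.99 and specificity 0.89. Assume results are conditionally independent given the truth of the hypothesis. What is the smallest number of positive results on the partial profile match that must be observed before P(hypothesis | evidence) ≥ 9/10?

3

Prior odds: 0.033 ÷ 0.967 = 33/967.
False-positive rate = 1 − 0.89 = 0.11; likelihood ratio of a positive = 0.99/0.11 = 9.
Target posterior odds = 0.9/0.1 = 9.
Require 9ⁿ ≥ 9 ÷ (33/967) = 2901/11.
9² = 81 falls short of 2901/11 but 9³ = 729 reaches it, so n = 3.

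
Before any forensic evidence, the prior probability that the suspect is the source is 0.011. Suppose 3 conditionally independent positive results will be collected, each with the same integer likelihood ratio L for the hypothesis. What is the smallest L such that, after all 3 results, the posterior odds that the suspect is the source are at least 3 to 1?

Prior odds = 0.011/0.989 = 11/989.
Target odds = 3.
Need L³ ≥ 3 ÷ (11/989) = 2967/11.
6³ = 216 < 2967/11 ≤ 343 = 7³, so L = 7.

7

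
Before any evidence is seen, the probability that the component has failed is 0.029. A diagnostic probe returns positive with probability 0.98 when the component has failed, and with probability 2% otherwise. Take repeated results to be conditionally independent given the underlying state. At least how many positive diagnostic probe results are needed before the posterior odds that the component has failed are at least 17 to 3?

2

Prior odds: 0.029 ÷ 0.971 = 29/971.
Likelihood ratio of a positive result = 0.98/0.02 = 49.
Target odds = 17/3.
Require 49ⁿ ≥ 17/3 ÷ (29/971) = 16507/87.
49¹ = 49 falls short of 16507/87 but 49² = 2401 reaches it, so n = 2.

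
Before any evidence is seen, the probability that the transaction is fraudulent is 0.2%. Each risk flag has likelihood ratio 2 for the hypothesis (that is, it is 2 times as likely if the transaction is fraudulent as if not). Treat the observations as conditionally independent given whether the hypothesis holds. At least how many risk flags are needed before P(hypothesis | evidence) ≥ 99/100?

16

Prior odds: 0.002 ÷ 0.998 = 1/499.
Likelihood ratio per risk flag = 2.
Target posterior odds = 0.99/0.01 = 99.
Require 2ⁿ ≥ 99 ÷ (1/499) = 49401.
2¹⁵ = 32768 falls short of 49401 but 2¹⁶ = 65536 reaches it, so n = 16.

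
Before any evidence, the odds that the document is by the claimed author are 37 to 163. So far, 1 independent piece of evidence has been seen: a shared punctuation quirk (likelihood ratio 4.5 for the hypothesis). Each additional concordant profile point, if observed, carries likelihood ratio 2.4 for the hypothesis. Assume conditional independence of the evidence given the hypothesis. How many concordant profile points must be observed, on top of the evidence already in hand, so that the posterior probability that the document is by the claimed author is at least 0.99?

6

Prior odds = 37/163.
Bayes factor of the evidence already in hand = 4.5.
Odds after that evidence = (37/163) × 4.5 = 333/326.
Target odds = 0.99/0.01 = 99.
Need 2.4ⁿ ≥ 99 ÷ (333/326) = 3586/37.
2.4⁵ = 79.62624 falls short of 3586/37 but 2.4⁶ = 2985984/15625 reaches it, so n = 6.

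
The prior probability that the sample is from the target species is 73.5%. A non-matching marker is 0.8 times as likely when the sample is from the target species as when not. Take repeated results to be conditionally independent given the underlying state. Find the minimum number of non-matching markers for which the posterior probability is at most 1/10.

15

Prior odds = 0.735/0.265 = 147/53.
Likelihood ratio per non-matching marker = 0.8.
Target odds: 0.1 ÷ 0.9 = 1/9.
Need (147/53) × 0.8ⁿ ≤ 1/9, i.e. 0.8ⁿ ≤ 53/1323.
0.8¹⁴ ≈0.0439805 is still above 53/1323 but 0.8¹⁵ ≈0.0351844 is at or below it, so n = 15.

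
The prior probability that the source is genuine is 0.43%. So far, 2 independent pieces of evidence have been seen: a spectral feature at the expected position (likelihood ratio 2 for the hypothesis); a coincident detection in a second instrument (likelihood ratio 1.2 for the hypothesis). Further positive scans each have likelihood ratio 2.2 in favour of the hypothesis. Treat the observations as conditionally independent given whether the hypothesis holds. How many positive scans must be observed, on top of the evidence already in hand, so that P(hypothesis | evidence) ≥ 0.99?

Prior odds = 0.0043/0.9957 = 43/9957.
Combined Bayes factor of the evidence already in hand = 2 × 1.2 = 2.4.
Odds after that evidence = (43/9957) × 2.4 = 172/16595.
Target odds = 0.99/0.01 = 99.
Need 2.2ⁿ ≥ 99 ÷ (172/16595) = 1642905/172.
2.2¹¹ ≈5843.18 falls short of 1642905/172 but 2.2¹² ≈12855 reaches it, so n = 12.

12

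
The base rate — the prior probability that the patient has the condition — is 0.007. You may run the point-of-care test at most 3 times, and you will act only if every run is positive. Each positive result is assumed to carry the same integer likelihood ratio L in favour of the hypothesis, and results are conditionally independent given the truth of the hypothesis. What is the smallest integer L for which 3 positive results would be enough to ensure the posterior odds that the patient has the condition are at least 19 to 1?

Prior odds = 0.007/0.993 = 7/993.
Target odds = 19.
Need L³ ≥ 19 ÷ (7/993) = 18867/7.
13³ = 2197 < 18867/7 ≤ 2744 = 14³, so L = 14.

14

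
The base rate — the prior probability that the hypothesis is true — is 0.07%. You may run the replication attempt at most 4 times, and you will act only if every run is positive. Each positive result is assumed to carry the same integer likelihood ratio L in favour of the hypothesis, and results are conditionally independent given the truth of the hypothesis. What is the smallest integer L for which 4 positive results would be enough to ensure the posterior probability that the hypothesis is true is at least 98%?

17

Prior odds = 0.0007/0.9993 = 7/9993.
Target odds = 0.98/0.02 = 49.
Need L⁴ ≥ 49 ÷ (7/9993) = 69951.
16⁴ = 65536 < 69951 ≤ 83521 = 17⁴, so L = 17.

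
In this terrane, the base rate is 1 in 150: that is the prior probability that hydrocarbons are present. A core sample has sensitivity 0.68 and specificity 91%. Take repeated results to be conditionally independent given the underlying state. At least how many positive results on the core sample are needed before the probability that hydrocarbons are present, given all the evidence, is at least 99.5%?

6

Prior odds: (1/150) ÷ (149/150) = 1/149.
False-positive rate = 1 − 0.91 = 0.09; likelihood ratio of a positive = 0.68/0.09 = 68/9.
Target posterior odds = 0.995/0.005 = 199.
Need (1/149) × (68/9)ⁿ ≥ 199, i.e. (68/9)ⁿ ≥ 29651.
(68/9)⁵ ≈24622.5 falls short of 29651 but (68/9)⁶ ≈186037 reaches it, so n = 6.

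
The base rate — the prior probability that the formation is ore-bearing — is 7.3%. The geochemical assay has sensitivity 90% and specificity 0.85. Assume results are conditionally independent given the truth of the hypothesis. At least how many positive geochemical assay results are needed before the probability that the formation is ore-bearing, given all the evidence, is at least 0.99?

4

Prior odds: 0.073 ÷ 0.927 = 73/927.
False-positive rate = 1 − 0.85 = 0.15; likelihood ratio of a positive = 0.9/0.15 = 6.
Target odds: 0.99 ÷ 0.01 = 99.
Require 6ⁿ ≥ 99 ÷ (73/927) = 91773/73.
6³ = 216 falls short of 91773/73 but 6⁴ = 1296 reaches it, so n = 4.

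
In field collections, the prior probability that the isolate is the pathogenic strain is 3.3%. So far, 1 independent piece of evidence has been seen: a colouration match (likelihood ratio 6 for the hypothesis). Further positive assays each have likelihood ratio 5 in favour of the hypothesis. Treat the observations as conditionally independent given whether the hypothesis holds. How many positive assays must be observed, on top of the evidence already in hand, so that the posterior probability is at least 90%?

Prior odds = 0.033/0.967 = 33/967.
Bayes factor of the evidence already in hand = 6.
Odds after that evidence = (33/967) × 6 = 198/967.
Target odds = 0.9/0.1 = 9.
Need 5ⁿ ≥ 9 ÷ (198/967) = 967/22.
5² = 25 falls short of 967/22 but 5³ = 125 reaches it, so n = 3.

3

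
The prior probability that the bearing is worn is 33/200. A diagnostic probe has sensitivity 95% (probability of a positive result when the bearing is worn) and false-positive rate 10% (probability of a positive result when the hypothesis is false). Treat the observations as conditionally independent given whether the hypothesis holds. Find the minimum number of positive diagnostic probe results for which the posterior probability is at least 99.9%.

Prior odds = 0.165/0.835 = 33/167.
Likelihood ratio of a positive result = 0.95/0.1 = 9.5.
Target odds: 0.999 ÷ 0.001 = 999.
Need (33/167) × 9.5ⁿ ≥ 999, i.e. 9.5ⁿ ≥ 55611/11.
9.5³ = 857.375 falls short of 55611/11 but 9.5⁴ = 8145.0625 reaches it, so n = 4.

4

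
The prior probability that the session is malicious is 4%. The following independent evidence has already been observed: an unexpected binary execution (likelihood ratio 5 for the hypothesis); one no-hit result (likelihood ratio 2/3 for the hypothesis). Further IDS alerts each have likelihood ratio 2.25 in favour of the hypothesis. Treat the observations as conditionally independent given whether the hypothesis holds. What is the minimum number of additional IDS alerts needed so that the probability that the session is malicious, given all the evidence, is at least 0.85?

Prior odds = 0.04/0.96 = 1/24.
Combined Bayes factor of the evidence already in hand = 5 × (2/3) = 10/3.
Odds after that evidence = (1/24) × 10/3 = 5/36.
Target odds = 0.85/0.15 = 17/3.
Need 2.25ⁿ ≥ 17/3 ÷ (5/36) = 40.8.
2.25⁴ = 25.62890625 falls short of 40.8 but 2.25⁵ = 59049/1024 reaches it, so n = 5.

5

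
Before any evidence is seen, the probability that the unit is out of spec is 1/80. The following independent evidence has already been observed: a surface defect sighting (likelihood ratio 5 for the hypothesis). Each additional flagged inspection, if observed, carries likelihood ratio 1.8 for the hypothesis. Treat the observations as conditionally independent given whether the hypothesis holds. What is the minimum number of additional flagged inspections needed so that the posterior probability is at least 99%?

13

Prior odds = 0.0125/0.9875 = 1/79.
Bayes factor of the evidence already in hand = 5.
Odds after that evidence = (1/79) × 5 = 5/79.
Target odds = 0.99/0.01 = 99.
Need 1.8ⁿ ≥ 99 ÷ (5/79) = 1564.2.
1.8¹² ≈1156.83 falls short of 1564.2 but 1.8¹³ ≈2082.3 reaches it, so n = 13.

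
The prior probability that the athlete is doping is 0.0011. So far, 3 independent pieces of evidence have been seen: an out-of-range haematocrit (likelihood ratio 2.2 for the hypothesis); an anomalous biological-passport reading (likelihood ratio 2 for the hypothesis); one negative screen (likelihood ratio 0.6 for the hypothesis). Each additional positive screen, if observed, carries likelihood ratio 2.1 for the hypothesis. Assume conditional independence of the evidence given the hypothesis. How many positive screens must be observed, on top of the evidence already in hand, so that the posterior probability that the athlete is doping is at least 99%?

Prior odds = 0.0011/0.9989 = 11/9989.
Combined Bayes factor of the evidence already in hand = 2.2 × 2 × 0.6 = 2.64.
Odds after that evidence = (11/9989) × 2.64 = 726/249725.
Target odds = 0.99/0.01 = 99.
Need 2.1ⁿ ≥ 99 ÷ (726/249725) = 749175/22.
2.1¹⁴ ≈32439.2 falls short of 749175/22 but 2.1¹⁵ ≈68122.3 reaches it, so n = 15.

15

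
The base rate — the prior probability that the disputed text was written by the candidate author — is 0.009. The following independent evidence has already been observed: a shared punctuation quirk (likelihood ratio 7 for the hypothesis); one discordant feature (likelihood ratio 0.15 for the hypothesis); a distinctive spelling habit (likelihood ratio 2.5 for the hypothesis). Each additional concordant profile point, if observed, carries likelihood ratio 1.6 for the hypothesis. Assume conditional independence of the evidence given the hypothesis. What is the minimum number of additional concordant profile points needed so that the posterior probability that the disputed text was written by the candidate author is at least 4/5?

11

Prior odds = 0.009/0.991 = 9/991.
Combined Bayes factor of the evidence already in hand = 7 × 0.15 × 2.5 = 2.625.
Odds after that evidence = (9/991) × 2.625 = 189/7928.
Target odds = 0.8/0.2 = 4.
Need 1.6ⁿ ≥ 4 ÷ (189/7928) = 31712/189.
1.6¹⁰ ≈109.951 falls short of 31712/189 but 1.6¹¹ ≈175.922 reaches it, so n = 11.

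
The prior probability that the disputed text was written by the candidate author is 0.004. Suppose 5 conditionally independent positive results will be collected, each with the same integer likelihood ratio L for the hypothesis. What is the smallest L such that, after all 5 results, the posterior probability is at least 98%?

7

Prior odds = 0.004/0.996 = 1/249.
Target odds = 0.98/0.02 = 49.
Need L⁵ ≥ 49 ÷ (1/249) = 12201.
6⁵ = 7776 < 12201 ≤ 16807 = 7⁵, so L = 7.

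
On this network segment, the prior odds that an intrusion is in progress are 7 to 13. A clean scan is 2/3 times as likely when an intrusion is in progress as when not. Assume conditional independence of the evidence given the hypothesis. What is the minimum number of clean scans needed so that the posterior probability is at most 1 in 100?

Prior odds = 7/13.
Likelihood ratio per clean scan = 2/3.
Target odds: 0.01 ÷ 0.99 = 1/99.
Need (7/13) × (2/3)ⁿ ≤ 1/99, i.e. (2/3)ⁿ ≤ 13/693.
(2/3)⁹ = 512/19683 is still above 13/693 but (2/3)¹⁰ = 1024/59049 is at or below it, so n = 10.

10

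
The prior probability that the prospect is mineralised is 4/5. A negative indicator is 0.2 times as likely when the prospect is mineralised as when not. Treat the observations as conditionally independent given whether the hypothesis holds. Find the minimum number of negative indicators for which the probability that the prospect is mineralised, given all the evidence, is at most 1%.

4

Prior odds = 0.8/0.2 = 4.
Likelihood ratio per negative indicator = 0.2.
Target posterior odds = 0.01/0.99 = 1/99.
Need 4 × 0.2ⁿ ≤ 1/99, i.e. 0.2ⁿ ≤ 1/396.
0.2³ = 0.008 is still above 1/396 but 0.2⁴ = 0.0016 is at or below it, so n = 4.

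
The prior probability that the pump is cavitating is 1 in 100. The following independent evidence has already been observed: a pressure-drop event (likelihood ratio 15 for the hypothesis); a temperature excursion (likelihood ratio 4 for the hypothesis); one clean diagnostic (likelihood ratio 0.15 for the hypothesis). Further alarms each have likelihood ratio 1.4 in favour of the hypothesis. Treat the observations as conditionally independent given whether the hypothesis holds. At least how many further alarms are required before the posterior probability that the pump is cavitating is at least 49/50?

Prior odds = 0.01/0.99 = 1/99.
Combined Bayes factor of the evidence already in hand = 15 × 4 × 0.15 = 9.
Odds after that evidence = (1/99) × 9 = 1/11.
Target odds = 0.98/0.02 = 49.
Need 1.4ⁿ ≥ 49 ÷ (1/11) = 539.
1.4¹⁸ ≈426.879 falls short of 539 but 1.4¹⁹ ≈597.63 reaches it, so n = 19.

19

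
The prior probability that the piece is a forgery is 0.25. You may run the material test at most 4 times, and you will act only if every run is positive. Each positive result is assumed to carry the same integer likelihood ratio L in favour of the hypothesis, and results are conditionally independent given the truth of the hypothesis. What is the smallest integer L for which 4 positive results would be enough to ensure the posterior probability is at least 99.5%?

Prior odds = 0.25/0.75 = 1/3.
Target odds = 0.995/0.005 = 199.
Need L⁴ ≥ 199 ÷ (1/3) = 597.
4⁴ = 256 < 597 ≤ 625 = 5⁴, so L = 5.

5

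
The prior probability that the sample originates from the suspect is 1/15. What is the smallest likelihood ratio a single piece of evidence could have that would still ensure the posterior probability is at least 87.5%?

98

Prior odds = (1/15)/(14/15) = 1/14.
Target odds = 0.875/0.125 = 7.
Required Bayes factor = 7 ÷ (1/14) = 98.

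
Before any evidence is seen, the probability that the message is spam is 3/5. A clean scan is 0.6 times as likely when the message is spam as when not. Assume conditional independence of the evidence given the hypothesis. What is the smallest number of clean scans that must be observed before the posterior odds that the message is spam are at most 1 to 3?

3

Prior odds = 0.6/0.4 = 1.5.
Likelihood ratio per clean scan = 0.6.
Target odds = 1/3.
Need 1.5 × 0.6ⁿ ≤ 1/3, i.e. 0.6ⁿ ≤ 2/9.
0.6² = 0.36 is still above 2/9 but 0.6³ = 0.216 is at or below it, so n = 3.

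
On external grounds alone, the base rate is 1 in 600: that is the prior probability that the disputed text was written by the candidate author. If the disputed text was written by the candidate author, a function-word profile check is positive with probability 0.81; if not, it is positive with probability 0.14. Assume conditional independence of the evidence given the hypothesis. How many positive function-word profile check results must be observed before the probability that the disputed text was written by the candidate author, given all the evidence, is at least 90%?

Prior odds: (1/600) ÷ (599/600) = 1/599.
Likelihood ratio of a positive = 0.81/0.14 = 81/14.
Target posterior odds = 0.9/0.1 = 9.
Need (1/599) × (81/14)ⁿ ≥ 9, i.e. (81/14)ⁿ ≥ 5391.
(81/14)⁴ = 43046721/38416 falls short of 5391 but (81/14)⁵ ≈6483.13 reaches it, so n = 5.

5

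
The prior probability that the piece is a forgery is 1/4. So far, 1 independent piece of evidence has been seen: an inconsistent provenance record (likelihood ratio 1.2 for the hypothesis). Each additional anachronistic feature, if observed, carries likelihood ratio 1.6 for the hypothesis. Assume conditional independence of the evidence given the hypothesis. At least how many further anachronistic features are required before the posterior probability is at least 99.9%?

17

Prior odds = 0.25/0.75 = 1/3.
Bayes factor of the evidence already in hand = 1.2.
Odds after that evidence = (1/3) × 1.2 = 0.4.
Target odds = 0.999/0.001 = 999.
Need 1.6ⁿ ≥ 999 ÷ 0.4 = 2497.5.
1.6¹⁶ ≈1844.67 falls short of 2497.5 but 1.6¹⁷ ≈2951.48 reaches it, so n = 17.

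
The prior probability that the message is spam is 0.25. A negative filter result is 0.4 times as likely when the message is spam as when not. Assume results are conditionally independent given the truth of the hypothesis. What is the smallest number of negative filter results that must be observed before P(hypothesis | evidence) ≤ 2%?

Prior odds = 0.25/0.75 = 1/3.
Likelihood ratio per negative filter result = 0.4.
Target posterior odds = 0.02/0.98 = 1/49.
Require 0.4ⁿ ≤ 1/49 ÷ (1/3) = 3/49.
0.4³ = 0.064 is still above 3/49 but 0.4⁴ = 0.0256 is at or below it, so n = 4.

4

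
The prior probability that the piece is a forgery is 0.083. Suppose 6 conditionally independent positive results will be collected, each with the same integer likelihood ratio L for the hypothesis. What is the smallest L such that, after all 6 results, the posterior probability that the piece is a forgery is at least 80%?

Prior odds = 0.083/0.917 = 83/917.
Target odds = 0.8/0.2 = 4.
Need L⁶ ≥ 4 ÷ (83/917) = 3668/83.
1⁶ = 1 < 3668/83 ≤ 64 = 2⁶, so L = 2.

2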